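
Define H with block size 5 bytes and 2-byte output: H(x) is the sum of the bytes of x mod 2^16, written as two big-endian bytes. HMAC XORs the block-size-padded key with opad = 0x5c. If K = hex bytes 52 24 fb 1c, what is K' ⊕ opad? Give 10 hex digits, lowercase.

Key hex bytes 52 24 fb 1c is 4 bytes ≤ B = 5; zero-pad to 5 bytes: K' = 52 24 fb 1c 00.
XOR each byte with 0x5c: 52⊕5c=0e, 24⊕5c=78, fb⊕5c=a7, 1c⊕5c=40, 00⊕5c=5c.

0e78a7405c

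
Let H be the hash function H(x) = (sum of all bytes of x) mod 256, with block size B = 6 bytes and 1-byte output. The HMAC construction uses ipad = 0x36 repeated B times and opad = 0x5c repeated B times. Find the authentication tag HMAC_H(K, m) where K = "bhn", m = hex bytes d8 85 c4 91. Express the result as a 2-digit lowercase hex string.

Key "bhn" = 62 68 6e is 3 bytes ≤ B = 6; zero-pad to 6 bytes: K' = 62 68 6e 00 00 00.
K' ⊕ ipad = 54 5e 58 36 36 36.  K' ⊕ opad = 3e 34 32 5c 5c 5c.
Inner input = (K'⊕ipad) ∥ m = 54 5e 58 36 36 36 ∥ d8 85 c4 91.
Inner hash: sum = 84+94+88+54+54+54+216+133+196+145 = 1118; mod 256 = 94 → 5e.
Outer input = (K'⊕opad) ∥ inner = 3e 34 32 5c 5c 5c ∥ 5e.
Outer hash (tag): sum = 62+52+50+92+92+92+94 = 534; mod 256 = 22 → 16.

16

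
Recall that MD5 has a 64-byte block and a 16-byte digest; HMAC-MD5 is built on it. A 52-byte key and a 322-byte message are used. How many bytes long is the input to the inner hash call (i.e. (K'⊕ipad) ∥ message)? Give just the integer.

Key is 52 ≤ 64 bytes, zero-padded: |K'| = 64.
Inner input = (K'⊕ipad) ∥ m → 64 + 322 = 386 bytes.

386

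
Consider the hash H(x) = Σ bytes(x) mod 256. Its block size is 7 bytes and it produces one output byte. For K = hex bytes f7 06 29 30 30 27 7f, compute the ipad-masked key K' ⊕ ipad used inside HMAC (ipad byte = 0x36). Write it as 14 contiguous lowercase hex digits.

c1301f06061149

Key hex bytes f7 06 29 30 30 27 7f is exactly B = 7 bytes: K' = f7 06 29 30 30 27 7f.
XOR each byte with 0x36: f7⊕36=c1, 06⊕36=30, 29⊕36=1f, 30⊕36=06, 30⊕36=06, 27⊕36=11, 7f⊕36=49.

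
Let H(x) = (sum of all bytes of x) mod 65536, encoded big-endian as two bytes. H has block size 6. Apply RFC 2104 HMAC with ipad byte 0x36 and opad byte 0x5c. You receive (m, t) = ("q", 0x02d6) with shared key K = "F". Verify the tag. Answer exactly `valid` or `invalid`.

Key "F" = 46 is 1 byte ≤ B = 6; zero-pad to 6 bytes: K' = 46 00 00 00 00 00.
K' ⊕ ipad = 70 36 36 36 36 36; K' ⊕ opad = 1a 5c 5c 5c 5c 5c.
Inner hash: sum = 112+54+54+54+54+54+113 = 495 → 01 ef.
Outer hash (recomputed tag): sum = 26+92+92+92+92+92+1+239 = 726 → 02 d6.
Recomputed tag = 02d6; claimed = 02d6 → match.

valid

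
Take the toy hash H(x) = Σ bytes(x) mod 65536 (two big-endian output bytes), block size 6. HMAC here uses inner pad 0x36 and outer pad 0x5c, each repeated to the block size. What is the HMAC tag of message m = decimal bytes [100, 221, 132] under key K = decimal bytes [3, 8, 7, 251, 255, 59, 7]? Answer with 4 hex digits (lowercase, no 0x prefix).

022c

Key decimal bytes [3, 8, 7, 251, 255, 59, 7] = 03 08 07 fb ff 3b 07 is 7 bytes > B = 6, so hash it first: H(key) = 02 4e, then zero-pad to 6 bytes: K' = 02 4e 00 00 00 00.
K' ⊕ ipad = 34 78 36 36 36 36.  K' ⊕ opad = 5e 12 5c 5c 5c 5c.
Inner input = (K'⊕ipad) ∥ m = 34 78 36 36 36 36 ∥ 64 dd 84.
Inner hash: sum = 52+120+54+54+54+54+100+221+132 = 841 → 03 49.
Outer input = (K'⊕opad) ∥ inner = 5e 12 5c 5c 5c 5c ∥ 03 49.
Outer hash (tag): sum = 94+18+92+92+92+92+3+73 = 556 → 02 2c.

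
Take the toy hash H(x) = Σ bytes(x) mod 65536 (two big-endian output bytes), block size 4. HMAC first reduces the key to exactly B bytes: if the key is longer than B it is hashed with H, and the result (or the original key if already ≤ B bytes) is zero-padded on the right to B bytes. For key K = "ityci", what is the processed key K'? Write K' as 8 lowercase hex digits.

|K| = 5 > B = 4, so first hash the key.
H(K): sum = 105+116+121+99+105 = 546 → 02 22.
Zero-pad H(K) = 02 22 to 4 bytes: K' = 02 22 00 00.

02220000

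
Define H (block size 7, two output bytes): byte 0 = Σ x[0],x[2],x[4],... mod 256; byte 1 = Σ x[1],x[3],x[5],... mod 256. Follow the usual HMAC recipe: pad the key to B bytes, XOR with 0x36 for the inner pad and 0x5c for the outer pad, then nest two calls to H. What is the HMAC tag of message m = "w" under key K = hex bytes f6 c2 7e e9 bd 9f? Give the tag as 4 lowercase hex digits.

fcdf

Key hex bytes f6 c2 7e e9 bd 9f is 6 bytes ≤ B = 7; zero-pad to 7 bytes: K' = f6 c2 7e e9 bd 9f 00.
K' ⊕ ipad = c0 f4 48 df 8b a9 36.  K' ⊕ opad = aa 9e 22 b5 e1 c3 5c.
Inner input = (K'⊕ipad) ∥ m = c0 f4 48 df 8b a9 36 ∥ 77.
Inner hash: even-index sum = 457 mod 256 = 201; odd-index sum = 755 mod 256 = 243 → c9 f3.
Outer input = (K'⊕opad) ∥ inner = aa 9e 22 b5 e1 c3 5c ∥ c9 f3.
Outer hash (tag): even-index sum = 764 mod 256 = 252; odd-index sum = 735 mod 256 = 223 → fc df.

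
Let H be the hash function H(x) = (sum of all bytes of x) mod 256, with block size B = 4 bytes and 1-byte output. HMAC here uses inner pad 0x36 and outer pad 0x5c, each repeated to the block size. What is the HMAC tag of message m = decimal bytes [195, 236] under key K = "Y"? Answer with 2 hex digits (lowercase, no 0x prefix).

Key "Y" = 59 is 1 byte ≤ B = 4; zero-pad to 4 bytes: K' = 59 00 00 00.
K' ⊕ ipad = 6f 36 36 36.  K' ⊕ opad = 05 5c 5c 5c.
Inner input = (K'⊕ipad) ∥ m = 6f 36 36 36 ∥ c3 ec.
Inner hash: sum = 111+54+54+54+195+236 = 704; mod 256 = 192 → c0.
Outer input = (K'⊕opad) ∥ inner = 05 5c 5c 5c ∥ c0.
Outer hash (tag): sum = 5+92+92+92+192 = 473; mod 256 = 217 → d9.

d9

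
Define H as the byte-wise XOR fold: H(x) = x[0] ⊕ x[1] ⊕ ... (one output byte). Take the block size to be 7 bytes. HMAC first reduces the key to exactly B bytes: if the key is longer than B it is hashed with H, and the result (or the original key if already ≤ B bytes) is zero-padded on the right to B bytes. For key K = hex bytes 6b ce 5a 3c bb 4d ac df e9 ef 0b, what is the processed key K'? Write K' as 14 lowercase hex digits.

4b000000000000

|K| = 11 > B = 7, so first hash the key.
H(K): XOR 6b⊕ce⊕5a⊕3c⊕bb⊕4d⊕ac⊕df⊕e9⊕ef⊕0b = 4b.
Zero-pad H(K) = 4b to 7 bytes: K' = 4b 00 00 00 00 00 00.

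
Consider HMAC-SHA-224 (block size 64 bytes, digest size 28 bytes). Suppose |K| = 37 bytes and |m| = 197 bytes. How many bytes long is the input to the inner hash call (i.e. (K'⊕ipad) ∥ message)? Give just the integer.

261

Key is 37 ≤ 64 bytes, zero-padded: |K'| = 64.
Inner input = (K'⊕ipad) ∥ m → 64 + 197 = 261 bytes.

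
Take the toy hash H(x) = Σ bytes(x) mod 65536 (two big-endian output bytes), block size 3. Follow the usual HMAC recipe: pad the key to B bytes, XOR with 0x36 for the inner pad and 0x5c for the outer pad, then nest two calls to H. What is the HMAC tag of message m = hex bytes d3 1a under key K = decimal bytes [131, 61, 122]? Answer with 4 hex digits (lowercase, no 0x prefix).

0260

Key decimal bytes [131, 61, 122] = 83 3d 7a is exactly B = 3 bytes: K' = 83 3d 7a.
K' ⊕ ipad = b5 0b 4c.  K' ⊕ opad = df 61 26.
Inner input = (K'⊕ipad) ∥ m = b5 0b 4c ∥ d3 1a.
Inner hash: sum = 181+11+76+211+26 = 505 → 01 f9.
Outer input = (K'⊕opad) ∥ inner = df 61 26 ∥ 01 f9.
Outer hash (tag): sum = 223+97+38+1+249 = 608 → 02 60.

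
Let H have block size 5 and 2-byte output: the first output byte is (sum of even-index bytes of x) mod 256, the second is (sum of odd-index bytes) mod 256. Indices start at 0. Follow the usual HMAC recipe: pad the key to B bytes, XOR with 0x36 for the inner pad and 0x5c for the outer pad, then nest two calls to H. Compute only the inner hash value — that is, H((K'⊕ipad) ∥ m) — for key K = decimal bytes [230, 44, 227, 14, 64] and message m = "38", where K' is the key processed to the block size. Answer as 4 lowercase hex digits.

5385

Key decimal bytes [230, 44, 227, 14, 64] = e6 2c e3 0e 40 is exactly B = 5 bytes: K' = e6 2c e3 0e 40.
K' ⊕ ipad = d0 1a d5 38 76.
Inner input = d0 1a d5 38 76 ∥ 33 38.
Inner hash: even-index sum = 595 mod 256 = 83; odd-index sum = 133 mod 256 = 133 → 53 85.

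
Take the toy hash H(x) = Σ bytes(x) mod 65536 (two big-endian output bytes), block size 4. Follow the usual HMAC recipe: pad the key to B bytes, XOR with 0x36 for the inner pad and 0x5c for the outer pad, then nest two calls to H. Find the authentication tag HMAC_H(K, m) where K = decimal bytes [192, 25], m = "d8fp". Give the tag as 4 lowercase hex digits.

Key decimal bytes [192, 25] = c0 19 is 2 bytes ≤ B = 4; zero-pad to 4 bytes: K' = c0 19 00 00.
K' ⊕ ipad = f6 2f 36 36.  K' ⊕ opad = 9c 45 5c 5c.
Inner input = (K'⊕ipad) ∥ m = f6 2f 36 36 ∥ 64 38 66 70.
Inner hash: sum = 246+47+54+54+100+56+102+112 = 771 → 03 03.
Outer input = (K'⊕opad) ∥ inner = 9c 45 5c 5c ∥ 03 03.
Outer hash (tag): sum = 156+69+92+92+3+3 = 415 → 01 9f.

019f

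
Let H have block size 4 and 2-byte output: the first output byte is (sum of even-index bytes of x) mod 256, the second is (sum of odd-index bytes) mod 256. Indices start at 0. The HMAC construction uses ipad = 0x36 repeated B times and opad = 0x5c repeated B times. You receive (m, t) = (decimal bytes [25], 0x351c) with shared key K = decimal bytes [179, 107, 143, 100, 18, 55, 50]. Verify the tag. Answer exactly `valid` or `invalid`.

Key decimal bytes [179, 107, 143, 100, 18, 55, 50] = b3 6b 8f 64 12 37 32 is 7 bytes > B = 4, so hash it first: H(key) = 86 06, then zero-pad to 4 bytes: K' = 86 06 00 00.
K' ⊕ ipad = b0 30 36 36; K' ⊕ opad = da 5a 5c 5c.
Inner hash: even-index sum = 255 mod 256 = 255; odd-index sum = 102 mod 256 = 102 → ff 66.
Outer hash (recomputed tag): even-index sum = 565 mod 256 = 53; odd-index sum = 284 mod 256 = 28 → 35 1c.
Recomputed tag = 351c; claimed = 351c → match.

valid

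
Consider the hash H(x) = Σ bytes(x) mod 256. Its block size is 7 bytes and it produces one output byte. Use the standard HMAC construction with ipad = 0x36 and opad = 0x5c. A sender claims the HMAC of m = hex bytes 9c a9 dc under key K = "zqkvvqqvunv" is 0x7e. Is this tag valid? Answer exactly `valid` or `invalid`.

Key "zqkvvqqvunv" = 7a 71 6b 76 76 71 71 76 75 6e 76 is 11 bytes > B = 7, so hash it first: H(key) = f3, then zero-pad to 7 bytes: K' = f3 00 00 00 00 00 00.
K' ⊕ ipad = c5 36 36 36 36 36 36; K' ⊕ opad = af 5c 5c 5c 5c 5c 5c.
Inner hash: sum = 197+54+54+54+54+54+54+156+169+220 = 1066; mod 256 = 42 → 2a.
Outer hash (recomputed tag): sum = 175+92+92+92+92+92+92+42 = 769; mod 256 = 1 → 01.
Recomputed tag = 01; claimed = 7e → mismatch.

invalid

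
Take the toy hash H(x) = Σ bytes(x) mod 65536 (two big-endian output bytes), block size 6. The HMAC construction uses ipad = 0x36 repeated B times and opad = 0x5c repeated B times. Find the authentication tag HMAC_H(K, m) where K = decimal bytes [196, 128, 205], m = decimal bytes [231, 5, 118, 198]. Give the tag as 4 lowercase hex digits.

Key decimal bytes [196, 128, 205] = c4 80 cd is 3 bytes ≤ B = 6; zero-pad to 6 bytes: K' = c4 80 cd 00 00 00.
K' ⊕ ipad = f2 b6 fb 36 36 36.  K' ⊕ opad = 98 dc 91 5c 5c 5c.
Inner input = (K'⊕ipad) ∥ m = f2 b6 fb 36 36 36 ∥ e7 05 76 c6.
Inner hash: sum = 242+182+251+54+54+54+231+5+118+198 = 1389 → 05 6d.
Outer input = (K'⊕opad) ∥ inner = 98 dc 91 5c 5c 5c ∥ 05 6d.
Outer hash (tag): sum = 152+220+145+92+92+92+5+109 = 907 → 03 8b.

038b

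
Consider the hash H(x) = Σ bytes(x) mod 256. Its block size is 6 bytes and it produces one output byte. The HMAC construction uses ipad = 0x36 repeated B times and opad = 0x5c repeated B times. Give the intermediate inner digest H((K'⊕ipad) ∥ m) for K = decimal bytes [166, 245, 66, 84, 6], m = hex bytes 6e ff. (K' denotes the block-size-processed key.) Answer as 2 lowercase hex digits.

fc

Key decimal bytes [166, 245, 66, 84, 6] = a6 f5 42 54 06 is 5 bytes ≤ B = 6; zero-pad to 6 bytes: K' = a6 f5 42 54 06 00.
K' ⊕ ipad = 90 c3 74 62 30 36.
Inner input = 90 c3 74 62 30 36 ∥ 6e ff.
Inner hash: sum = 144+195+116+98+48+54+110+255 = 1020; mod 256 = 252 → fc.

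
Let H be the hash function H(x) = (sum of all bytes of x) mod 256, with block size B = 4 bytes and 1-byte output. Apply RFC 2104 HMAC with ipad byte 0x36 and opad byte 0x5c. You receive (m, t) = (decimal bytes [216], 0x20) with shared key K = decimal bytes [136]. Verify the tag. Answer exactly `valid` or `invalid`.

valid

Key decimal bytes [136] = 88 is 1 byte ≤ B = 4; zero-pad to 4 bytes: K' = 88 00 00 00.
K' ⊕ ipad = be 36 36 36; K' ⊕ opad = d4 5c 5c 5c.
Inner hash: sum = 190+54+54+54+216 = 568; mod 256 = 56 → 38.
Outer hash (recomputed tag): sum = 212+92+92+92+56 = 544; mod 256 = 32 → 20.
Recomputed tag = 20; claimed = 20 → match.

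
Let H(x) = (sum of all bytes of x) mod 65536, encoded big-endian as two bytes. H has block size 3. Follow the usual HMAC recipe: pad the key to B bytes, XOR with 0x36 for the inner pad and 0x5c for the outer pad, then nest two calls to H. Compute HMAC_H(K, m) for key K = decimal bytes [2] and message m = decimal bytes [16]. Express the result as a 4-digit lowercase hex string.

01c6

Key decimal bytes [2] = 02 is 1 byte ≤ B = 3; zero-pad to 3 bytes: K' = 02 00 00.
K' ⊕ ipad = 34 36 36.  K' ⊕ opad = 5e 5c 5c.
Inner input = (K'⊕ipad) ∥ m = 34 36 36 ∥ 10.
Inner hash: sum = 52+54+54+16 = 176 → 00 b0.
Outer input = (K'⊕opad) ∥ inner = 5e 5c 5c ∥ 00 b0.
Outer hash (tag): sum = 94+92+92+0+176 = 454 → 01 c6.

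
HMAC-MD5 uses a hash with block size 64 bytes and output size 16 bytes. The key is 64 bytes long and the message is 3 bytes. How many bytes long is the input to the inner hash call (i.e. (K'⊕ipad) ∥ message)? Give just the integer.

Key is 64 ≤ 64 bytes, zero-padded: |K'| = 64.
Inner input = (K'⊕ipad) ∥ m → 64 + 3 = 67 bytes.

67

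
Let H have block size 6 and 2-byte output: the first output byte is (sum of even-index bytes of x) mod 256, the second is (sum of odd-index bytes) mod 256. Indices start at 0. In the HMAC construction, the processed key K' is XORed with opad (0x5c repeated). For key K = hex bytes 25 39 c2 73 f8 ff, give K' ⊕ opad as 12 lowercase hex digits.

79659e2fa4a3

Key hex bytes 25 39 c2 73 f8 ff is exactly B = 6 bytes: K' = 25 39 c2 73 f8 ff.
XOR each byte with 0x5c: 25⊕5c=79, 39⊕5c=65, c2⊕5c=9e, 73⊕5c=2f, f8⊕5c=a4, ff⊕5c=a3.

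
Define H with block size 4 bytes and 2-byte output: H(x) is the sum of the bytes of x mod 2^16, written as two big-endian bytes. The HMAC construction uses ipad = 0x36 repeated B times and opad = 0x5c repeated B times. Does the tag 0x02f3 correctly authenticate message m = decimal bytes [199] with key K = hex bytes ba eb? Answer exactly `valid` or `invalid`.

valid

Key hex bytes ba eb is 2 bytes ≤ B = 4; zero-pad to 4 bytes: K' = ba eb 00 00.
K' ⊕ ipad = 8c dd 36 36; K' ⊕ opad = e6 b7 5c 5c.
Inner hash: sum = 140+221+54+54+199 = 668 → 02 9c.
Outer hash (recomputed tag): sum = 230+183+92+92+2+156 = 755 → 02 f3.
Recomputed tag = 02f3; claimed = 02f3 → match.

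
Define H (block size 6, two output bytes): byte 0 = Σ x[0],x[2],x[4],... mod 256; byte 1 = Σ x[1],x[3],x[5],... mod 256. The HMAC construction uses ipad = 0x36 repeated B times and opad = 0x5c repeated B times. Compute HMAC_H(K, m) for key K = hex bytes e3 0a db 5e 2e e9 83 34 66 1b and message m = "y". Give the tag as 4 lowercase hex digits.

Key hex bytes e3 0a db 5e 2e e9 83 34 66 1b is 10 bytes > B = 6, so hash it first: H(key) = d5 a0, then zero-pad to 6 bytes: K' = d5 a0 00 00 00 00.
K' ⊕ ipad = e3 96 36 36 36 36.  K' ⊕ opad = 89 fc 5c 5c 5c 5c.
Inner input = (K'⊕ipad) ∥ m = e3 96 36 36 36 36 ∥ 79.
Inner hash: even-index sum = 456 mod 256 = 200; odd-index sum = 258 mod 256 = 2 → c8 02.
Outer input = (K'⊕opad) ∥ inner = 89 fc 5c 5c 5c 5c ∥ c8 02.
Outer hash (tag): even-index sum = 521 mod 256 = 9; odd-index sum = 438 mod 256 = 182 → 09 b6.

09b6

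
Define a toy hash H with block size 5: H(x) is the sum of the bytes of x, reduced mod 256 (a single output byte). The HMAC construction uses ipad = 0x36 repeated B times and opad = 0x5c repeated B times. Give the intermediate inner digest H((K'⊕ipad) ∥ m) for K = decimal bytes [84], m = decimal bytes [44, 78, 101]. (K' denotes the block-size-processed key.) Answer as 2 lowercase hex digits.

Key decimal bytes [84] = 54 is 1 byte ≤ B = 5; zero-pad to 5 bytes: K' = 54 00 00 00 00.
K' ⊕ ipad = 62 36 36 36 36.
Inner input = 62 36 36 36 36 ∥ 2c 4e 65.
Inner hash: sum = 98+54+54+54+54+44+78+101 = 537; mod 256 = 25 → 19.

19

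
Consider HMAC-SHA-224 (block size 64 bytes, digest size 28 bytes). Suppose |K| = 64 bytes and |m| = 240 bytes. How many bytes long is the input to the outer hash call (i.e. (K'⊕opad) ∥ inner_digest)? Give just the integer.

92

Key is 64 ≤ 64 bytes, zero-padded: |K'| = 64.
Outer input = (K'⊕opad) ∥ H(inner) → 64 + 28 = 92 bytes.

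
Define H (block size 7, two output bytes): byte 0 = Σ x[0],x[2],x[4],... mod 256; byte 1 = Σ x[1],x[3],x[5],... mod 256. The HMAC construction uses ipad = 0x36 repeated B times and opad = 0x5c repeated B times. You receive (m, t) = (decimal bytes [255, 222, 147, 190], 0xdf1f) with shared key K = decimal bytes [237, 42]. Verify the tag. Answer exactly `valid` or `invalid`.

invalid

Key decimal bytes [237, 42] = ed 2a is 2 bytes ≤ B = 7; zero-pad to 7 bytes: K' = ed 2a 00 00 00 00 00.
K' ⊕ ipad = db 1c 36 36 36 36 36; K' ⊕ opad = b1 76 5c 5c 5c 5c 5c.
Inner hash: even-index sum = 793 mod 256 = 25; odd-index sum = 538 mod 256 = 26 → 19 1a.
Outer hash (recomputed tag): even-index sum = 479 mod 256 = 223; odd-index sum = 327 mod 256 = 71 → df 47.
Recomputed tag = df47; claimed = df1f → mismatch.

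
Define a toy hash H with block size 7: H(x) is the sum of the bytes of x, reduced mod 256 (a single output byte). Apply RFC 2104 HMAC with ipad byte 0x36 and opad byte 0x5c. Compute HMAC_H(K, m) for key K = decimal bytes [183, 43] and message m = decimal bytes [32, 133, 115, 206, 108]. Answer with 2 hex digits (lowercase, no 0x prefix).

Key decimal bytes [183, 43] = b7 2b is 2 bytes ≤ B = 7; zero-pad to 7 bytes: K' = b7 2b 00 00 00 00 00.
K' ⊕ ipad = 81 1d 36 36 36 36 36.  K' ⊕ opad = eb 77 5c 5c 5c 5c 5c.
Inner input = (K'⊕ipad) ∥ m = 81 1d 36 36 36 36 36 ∥ 20 85 73 ce 6c.
Inner hash: sum = 129+29+54+54+54+54+54+32+133+115+206+108 = 1022; mod 256 = 254 → fe.
Outer input = (K'⊕opad) ∥ inner = eb 77 5c 5c 5c 5c 5c ∥ fe.
Outer hash (tag): sum = 235+119+92+92+92+92+92+254 = 1068; mod 256 = 44 → 2c.

2c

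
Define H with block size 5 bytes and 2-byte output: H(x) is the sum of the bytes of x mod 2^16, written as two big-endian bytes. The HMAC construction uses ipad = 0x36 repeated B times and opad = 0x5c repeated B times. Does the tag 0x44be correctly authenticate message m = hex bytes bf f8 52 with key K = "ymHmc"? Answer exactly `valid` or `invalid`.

invalid

Key "ymHmc" = 79 6d 48 6d 63 is exactly B = 5 bytes: K' = 79 6d 48 6d 63.
K' ⊕ ipad = 4f 5b 7e 5b 55; K' ⊕ opad = 25 31 14 31 3f.
Inner hash: sum = 79+91+126+91+85+191+248+82 = 993 → 03 e1.
Outer hash (recomputed tag): sum = 37+49+20+49+63+3+225 = 446 → 01 be.
Recomputed tag = 01be; claimed = 44be → mismatch.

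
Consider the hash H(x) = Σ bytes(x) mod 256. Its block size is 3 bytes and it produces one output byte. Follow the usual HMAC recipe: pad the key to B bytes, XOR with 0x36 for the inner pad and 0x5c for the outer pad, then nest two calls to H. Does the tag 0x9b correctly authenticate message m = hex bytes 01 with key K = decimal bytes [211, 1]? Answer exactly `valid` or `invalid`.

valid

Key decimal bytes [211, 1] = d3 01 is 2 bytes ≤ B = 3; zero-pad to 3 bytes: K' = d3 01 00.
K' ⊕ ipad = e5 37 36; K' ⊕ opad = 8f 5d 5c.
Inner hash: sum = 229+55+54+1 = 339; mod 256 = 83 → 53.
Outer hash (recomputed tag): sum = 143+93+92+83 = 411; mod 256 = 155 → 9b.
Recomputed tag = 9b; claimed = 9b → match.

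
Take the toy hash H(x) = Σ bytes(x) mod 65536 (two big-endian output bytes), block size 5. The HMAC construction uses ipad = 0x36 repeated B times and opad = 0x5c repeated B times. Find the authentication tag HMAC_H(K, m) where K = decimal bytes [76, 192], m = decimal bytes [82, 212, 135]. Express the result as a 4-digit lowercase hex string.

Key decimal bytes [76, 192] = 4c c0 is 2 bytes ≤ B = 5; zero-pad to 5 bytes: K' = 4c c0 00 00 00.
K' ⊕ ipad = 7a f6 36 36 36.  K' ⊕ opad = 10 9c 5c 5c 5c.
Inner input = (K'⊕ipad) ∥ m = 7a f6 36 36 36 ∥ 52 d4 87.
Inner hash: sum = 122+246+54+54+54+82+212+135 = 959 → 03 bf.
Outer input = (K'⊕opad) ∥ inner = 10 9c 5c 5c 5c ∥ 03 bf.
Outer hash (tag): sum = 16+156+92+92+92+3+191 = 642 → 02 82.

0282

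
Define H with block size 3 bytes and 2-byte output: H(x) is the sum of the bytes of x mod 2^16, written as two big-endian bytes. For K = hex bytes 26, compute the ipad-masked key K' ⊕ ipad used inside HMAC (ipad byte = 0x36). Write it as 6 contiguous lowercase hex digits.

103636

Key hex bytes 26 is 1 byte ≤ B = 3; zero-pad to 3 bytes: K' = 26 00 00.
XOR each byte with 0x36: 26⊕36=10, 00⊕36=36, 00⊕36=36.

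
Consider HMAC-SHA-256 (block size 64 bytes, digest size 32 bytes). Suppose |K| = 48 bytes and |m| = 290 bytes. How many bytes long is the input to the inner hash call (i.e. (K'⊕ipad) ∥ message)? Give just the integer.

354

Key is 48 ≤ 64 bytes, zero-padded: |K'| = 64.
Inner input = (K'⊕ipad) ∥ m → 64 + 290 = 354 bytes.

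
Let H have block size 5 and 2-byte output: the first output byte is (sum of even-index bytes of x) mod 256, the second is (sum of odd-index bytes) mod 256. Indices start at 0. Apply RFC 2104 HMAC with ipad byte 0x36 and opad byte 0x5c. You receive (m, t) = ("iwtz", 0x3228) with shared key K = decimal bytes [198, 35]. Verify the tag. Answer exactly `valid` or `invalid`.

invalid

Key decimal bytes [198, 35] = c6 23 is 2 bytes ≤ B = 5; zero-pad to 5 bytes: K' = c6 23 00 00 00.
K' ⊕ ipad = f0 15 36 36 36; K' ⊕ opad = 9a 7f 5c 5c 5c.
Inner hash: even-index sum = 589 mod 256 = 77; odd-index sum = 296 mod 256 = 40 → 4d 28.
Outer hash (recomputed tag): even-index sum = 378 mod 256 = 122; odd-index sum = 296 mod 256 = 40 → 7a 28.
Recomputed tag = 7a28; claimed = 3228 → mismatch.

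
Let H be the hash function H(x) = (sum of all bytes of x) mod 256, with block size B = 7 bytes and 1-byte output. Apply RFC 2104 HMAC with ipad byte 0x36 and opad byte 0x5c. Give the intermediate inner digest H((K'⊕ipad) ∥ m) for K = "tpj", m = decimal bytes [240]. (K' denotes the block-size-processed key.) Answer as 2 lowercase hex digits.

Key "tpj" = 74 70 6a is 3 bytes ≤ B = 7; zero-pad to 7 bytes: K' = 74 70 6a 00 00 00 00.
K' ⊕ ipad = 42 46 5c 36 36 36 36.
Inner input = 42 46 5c 36 36 36 36 ∥ f0.
Inner hash: sum = 66+70+92+54+54+54+54+240 = 684; mod 256 = 172 → ac.

ac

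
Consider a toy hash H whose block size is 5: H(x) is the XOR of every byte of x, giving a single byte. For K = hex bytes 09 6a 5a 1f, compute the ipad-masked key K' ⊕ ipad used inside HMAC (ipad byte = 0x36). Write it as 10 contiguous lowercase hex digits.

Key hex bytes 09 6a 5a 1f is 4 bytes ≤ B = 5; zero-pad to 5 bytes: K' = 09 6a 5a 1f 00.
XOR each byte with 0x36: 09⊕36=3f, 6a⊕36=5c, 5a⊕36=6c, 1f⊕36=29, 00⊕36=36.

3f5c6c2936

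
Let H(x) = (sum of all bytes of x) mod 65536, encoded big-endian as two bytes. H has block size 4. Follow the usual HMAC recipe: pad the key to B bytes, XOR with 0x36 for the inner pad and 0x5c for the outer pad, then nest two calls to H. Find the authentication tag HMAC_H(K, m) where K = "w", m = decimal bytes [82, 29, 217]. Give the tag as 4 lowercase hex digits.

016c

Key "w" = 77 is 1 byte ≤ B = 4; zero-pad to 4 bytes: K' = 77 00 00 00.
K' ⊕ ipad = 41 36 36 36.  K' ⊕ opad = 2b 5c 5c 5c.
Inner input = (K'⊕ipad) ∥ m = 41 36 36 36 ∥ 52 1d d9.
Inner hash: sum = 65+54+54+54+82+29+217 = 555 → 02 2b.
Outer input = (K'⊕opad) ∥ inner = 2b 5c 5c 5c ∥ 02 2b.
Outer hash (tag): sum = 43+92+92+92+2+43 = 364 → 01 6c.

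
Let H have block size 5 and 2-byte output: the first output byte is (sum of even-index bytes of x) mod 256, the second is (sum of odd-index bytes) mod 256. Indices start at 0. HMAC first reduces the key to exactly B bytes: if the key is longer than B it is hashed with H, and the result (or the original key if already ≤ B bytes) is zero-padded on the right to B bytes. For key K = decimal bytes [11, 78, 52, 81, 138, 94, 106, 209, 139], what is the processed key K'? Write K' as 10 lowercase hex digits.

|K| = 9 > B = 5, so first hash the key.
H(K): even-index sum = 446 mod 256 = 190; odd-index sum = 462 mod 256 = 206 → be ce.
Zero-pad H(K) = be ce to 5 bytes: K' = be ce 00 00 00.

bece000000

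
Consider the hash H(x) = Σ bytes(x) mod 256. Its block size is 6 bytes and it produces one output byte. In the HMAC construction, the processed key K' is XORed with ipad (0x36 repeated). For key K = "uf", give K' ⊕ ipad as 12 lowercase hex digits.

Key "uf" = 75 66 is 2 bytes ≤ B = 6; zero-pad to 6 bytes: K' = 75 66 00 00 00 00.
XOR each byte with 0x36: 75⊕36=43, 66⊕36=50, 00⊕36=36, 00⊕36=36, 00⊕36=36, 00⊕36=36.

435036363636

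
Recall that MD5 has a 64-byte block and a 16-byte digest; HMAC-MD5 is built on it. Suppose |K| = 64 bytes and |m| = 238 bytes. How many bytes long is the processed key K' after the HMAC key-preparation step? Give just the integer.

64

Key is 64 ≤ 64 bytes, zero-padded: |K'| = 64.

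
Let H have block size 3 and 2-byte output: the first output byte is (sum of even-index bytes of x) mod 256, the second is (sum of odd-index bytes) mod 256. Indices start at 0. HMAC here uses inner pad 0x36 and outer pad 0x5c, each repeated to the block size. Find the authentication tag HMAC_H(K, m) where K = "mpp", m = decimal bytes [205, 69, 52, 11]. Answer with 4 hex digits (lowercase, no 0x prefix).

a41d

Key "mpp" = 6d 70 70 is exactly B = 3 bytes: K' = 6d 70 70.
K' ⊕ ipad = 5b 46 46.  K' ⊕ opad = 31 2c 2c.
Inner input = (K'⊕ipad) ∥ m = 5b 46 46 ∥ cd 45 34 0b.
Inner hash: even-index sum = 241 mod 256 = 241; odd-index sum = 327 mod 256 = 71 → f1 47.
Outer input = (K'⊕opad) ∥ inner = 31 2c 2c ∥ f1 47.
Outer hash (tag): even-index sum = 164 mod 256 = 164; odd-index sum = 285 mod 256 = 29 → a4 1d.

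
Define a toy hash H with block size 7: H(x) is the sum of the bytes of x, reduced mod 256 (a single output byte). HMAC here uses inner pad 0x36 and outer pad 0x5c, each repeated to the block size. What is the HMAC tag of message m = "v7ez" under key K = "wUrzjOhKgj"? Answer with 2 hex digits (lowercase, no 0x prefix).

64

Key "wUrzjOhKgj" = 77 55 72 7a 6a 4f 68 4b 67 6a is 10 bytes > B = 7, so hash it first: H(key) = f5, then zero-pad to 7 bytes: K' = f5 00 00 00 00 00 00.
K' ⊕ ipad = c3 36 36 36 36 36 36.  K' ⊕ opad = a9 5c 5c 5c 5c 5c 5c.
Inner input = (K'⊕ipad) ∥ m = c3 36 36 36 36 36 36 ∥ 76 37 65 7a.
Inner hash: sum = 195+54+54+54+54+54+54+118+55+101+122 = 915; mod 256 = 147 → 93.
Outer input = (K'⊕opad) ∥ inner = a9 5c 5c 5c 5c 5c 5c ∥ 93.
Outer hash (tag): sum = 169+92+92+92+92+92+92+147 = 868; mod 256 = 100 → 64.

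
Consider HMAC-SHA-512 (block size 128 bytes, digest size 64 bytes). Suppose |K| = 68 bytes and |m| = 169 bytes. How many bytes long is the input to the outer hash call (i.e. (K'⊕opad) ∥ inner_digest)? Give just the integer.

192

Key is 68 ≤ 128 bytes, zero-padded: |K'| = 128.
Outer input = (K'⊕opad) ∥ H(inner) → 128 + 64 = 192 bytes.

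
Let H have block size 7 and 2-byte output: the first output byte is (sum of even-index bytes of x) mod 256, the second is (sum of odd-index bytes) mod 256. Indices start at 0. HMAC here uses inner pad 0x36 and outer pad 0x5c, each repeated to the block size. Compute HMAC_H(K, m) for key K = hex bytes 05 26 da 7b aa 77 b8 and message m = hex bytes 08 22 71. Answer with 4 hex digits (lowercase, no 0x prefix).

d037

Key hex bytes 05 26 da 7b aa 77 b8 is exactly B = 7 bytes: K' = 05 26 da 7b aa 77 b8.
K' ⊕ ipad = 33 10 ec 4d 9c 41 8e.  K' ⊕ opad = 59 7a 86 27 f6 2b e4.
Inner input = (K'⊕ipad) ∥ m = 33 10 ec 4d 9c 41 8e ∥ 08 22 71.
Inner hash: even-index sum = 619 mod 256 = 107; odd-index sum = 279 mod 256 = 23 → 6b 17.
Outer input = (K'⊕opad) ∥ inner = 59 7a 86 27 f6 2b e4 ∥ 6b 17.
Outer hash (tag): even-index sum = 720 mod 256 = 208; odd-index sum = 311 mod 256 = 55 → d0 37.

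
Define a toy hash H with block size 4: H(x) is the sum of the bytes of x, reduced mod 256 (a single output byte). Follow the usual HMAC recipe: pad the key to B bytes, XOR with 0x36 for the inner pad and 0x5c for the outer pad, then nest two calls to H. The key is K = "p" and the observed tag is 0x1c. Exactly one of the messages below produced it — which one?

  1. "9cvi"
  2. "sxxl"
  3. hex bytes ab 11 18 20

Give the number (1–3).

3

Key "p" = 70 is 1 byte ≤ B = 4; zero-pad to 4 bytes: K' = 70 00 00 00.
K' ⊕ ipad = 46 36 36 36; K' ⊕ opad = 2c 5c 5c 5c.
m1: inner = H(46 36 36 36 39 63 76 69) = 63; tag = H(2c 5c 5c 5c 63) = a3
m2: inner = H(46 36 36 36 73 78 78 6c) = b7; tag = H(2c 5c 5c 5c b7) = f7
m3: inner = H(46 36 36 36 ab 11 18 20) = dc; tag = H(2c 5c 5c 5c dc) = 1c ← matches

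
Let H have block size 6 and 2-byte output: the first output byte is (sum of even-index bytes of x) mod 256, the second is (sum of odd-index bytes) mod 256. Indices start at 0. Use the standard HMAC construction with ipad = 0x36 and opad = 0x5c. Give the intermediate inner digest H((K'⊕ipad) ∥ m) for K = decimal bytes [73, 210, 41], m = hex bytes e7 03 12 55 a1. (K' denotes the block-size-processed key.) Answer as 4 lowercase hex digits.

6ea8

Key decimal bytes [73, 210, 41] = 49 d2 29 is 3 bytes ≤ B = 6; zero-pad to 6 bytes: K' = 49 d2 29 00 00 00.
K' ⊕ ipad = 7f e4 1f 36 36 36.
Inner input = 7f e4 1f 36 36 36 ∥ e7 03 12 55 a1.
Inner hash: even-index sum = 622 mod 256 = 110; odd-index sum = 424 mod 256 = 168 → 6e a8.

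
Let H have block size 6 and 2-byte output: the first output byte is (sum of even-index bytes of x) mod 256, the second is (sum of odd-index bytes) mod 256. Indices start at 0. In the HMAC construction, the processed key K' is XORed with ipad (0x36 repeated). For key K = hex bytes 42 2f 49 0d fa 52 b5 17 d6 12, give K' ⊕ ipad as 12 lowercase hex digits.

268136363636

Key hex bytes 42 2f 49 0d fa 52 b5 17 d6 12 is 10 bytes > B = 6, so hash it first: H(key) = 10 b7, then zero-pad to 6 bytes: K' = 10 b7 00 00 00 00.
XOR each byte with 0x36: 10⊕36=26, b7⊕36=81, 00⊕36=36, 00⊕36=36, 00⊕36=36, 00⊕36=36.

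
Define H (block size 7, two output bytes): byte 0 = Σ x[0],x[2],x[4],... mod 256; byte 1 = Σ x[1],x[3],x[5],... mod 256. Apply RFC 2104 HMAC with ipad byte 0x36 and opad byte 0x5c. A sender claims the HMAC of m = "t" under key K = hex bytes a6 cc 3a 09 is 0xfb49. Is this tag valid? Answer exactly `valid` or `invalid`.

Key hex bytes a6 cc 3a 09 is 4 bytes ≤ B = 7; zero-pad to 7 bytes: K' = a6 cc 3a 09 00 00 00.
K' ⊕ ipad = 90 fa 0c 3f 36 36 36; K' ⊕ opad = fa 90 66 55 5c 5c 5c.
Inner hash: even-index sum = 264 mod 256 = 8; odd-index sum = 483 mod 256 = 227 → 08 e3.
Outer hash (recomputed tag): even-index sum = 763 mod 256 = 251; odd-index sum = 329 mod 256 = 73 → fb 49.
Recomputed tag = fb49; claimed = fb49 → match.

valid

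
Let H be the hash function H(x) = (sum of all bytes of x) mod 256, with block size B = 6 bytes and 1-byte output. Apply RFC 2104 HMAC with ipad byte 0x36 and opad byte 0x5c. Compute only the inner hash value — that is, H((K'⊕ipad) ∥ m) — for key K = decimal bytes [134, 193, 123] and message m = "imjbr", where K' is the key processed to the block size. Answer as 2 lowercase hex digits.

Key decimal bytes [134, 193, 123] = 86 c1 7b is 3 bytes ≤ B = 6; zero-pad to 6 bytes: K' = 86 c1 7b 00 00 00.
K' ⊕ ipad = b0 f7 4d 36 36 36.
Inner input = b0 f7 4d 36 36 36 ∥ 69 6d 6a 62 72.
Inner hash: sum = 176+247+77+54+54+54+105+109+106+98+114 = 1194; mod 256 = 170 → aa.

aa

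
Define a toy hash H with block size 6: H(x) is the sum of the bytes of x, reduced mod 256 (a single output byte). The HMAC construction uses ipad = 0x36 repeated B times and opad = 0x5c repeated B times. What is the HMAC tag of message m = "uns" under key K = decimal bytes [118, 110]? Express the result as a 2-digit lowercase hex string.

Key decimal bytes [118, 110] = 76 6e is 2 bytes ≤ B = 6; zero-pad to 6 bytes: K' = 76 6e 00 00 00 00.
K' ⊕ ipad = 40 58 36 36 36 36.  K' ⊕ opad = 2a 32 5c 5c 5c 5c.
Inner input = (K'⊕ipad) ∥ m = 40 58 36 36 36 36 ∥ 75 6e 73.
Inner hash: sum = 64+88+54+54+54+54+117+110+115 = 710; mod 256 = 198 → c6.
Outer input = (K'⊕opad) ∥ inner = 2a 32 5c 5c 5c 5c ∥ c6.
Outer hash (tag): sum = 42+50+92+92+92+92+198 = 658; mod 256 = 146 → 92.

92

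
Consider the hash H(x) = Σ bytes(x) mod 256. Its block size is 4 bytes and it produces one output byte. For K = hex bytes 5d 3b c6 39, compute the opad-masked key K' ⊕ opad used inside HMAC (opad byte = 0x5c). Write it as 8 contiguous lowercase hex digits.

Key hex bytes 5d 3b c6 39 is exactly B = 4 bytes: K' = 5d 3b c6 39.
XOR each byte with 0x5c: 5d⊕5c=01, 3b⊕5c=67, c6⊕5c=9a, 39⊕5c=65.

01679a65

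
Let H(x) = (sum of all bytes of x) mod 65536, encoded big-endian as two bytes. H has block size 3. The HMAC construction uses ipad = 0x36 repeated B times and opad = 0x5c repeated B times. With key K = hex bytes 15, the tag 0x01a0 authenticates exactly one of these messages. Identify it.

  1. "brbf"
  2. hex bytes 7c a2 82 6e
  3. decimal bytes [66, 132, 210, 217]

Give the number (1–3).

Key hex bytes 15 is 1 byte ≤ B = 3; zero-pad to 3 bytes: K' = 15 00 00.
K' ⊕ ipad = 23 36 36; K' ⊕ opad = 49 5c 5c.
m1: inner = H(23 36 36 62 72 62 66) = 02 2b; tag = H(49 5c 5c 02 2b) = 012e
m2: inner = H(23 36 36 7c a2 82 6e) = 02 9d; tag = H(49 5c 5c 02 9d) = 01a0 ← matches
m3: inner = H(23 36 36 42 84 d2 d9) = 03 00; tag = H(49 5c 5c 03 00) = 0104

2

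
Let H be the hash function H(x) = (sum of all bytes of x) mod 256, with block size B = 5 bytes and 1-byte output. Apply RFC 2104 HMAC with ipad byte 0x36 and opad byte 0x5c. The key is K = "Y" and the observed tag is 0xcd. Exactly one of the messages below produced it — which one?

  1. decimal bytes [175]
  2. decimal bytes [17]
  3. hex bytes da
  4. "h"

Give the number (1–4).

2

Key "Y" = 59 is 1 byte ≤ B = 5; zero-pad to 5 bytes: K' = 59 00 00 00 00.
K' ⊕ ipad = 6f 36 36 36 36; K' ⊕ opad = 05 5c 5c 5c 5c.
m1: inner = H(6f 36 36 36 36 af) = f6; tag = H(05 5c 5c 5c 5c f6) = 6b
m2: inner = H(6f 36 36 36 36 11) = 58; tag = H(05 5c 5c 5c 5c 58) = cd ← matches
m3: inner = H(6f 36 36 36 36 da) = 21; tag = H(05 5c 5c 5c 5c 21) = 96
m4: inner = H(6f 36 36 36 36 68) = af; tag = H(05 5c 5c 5c 5c af) = 24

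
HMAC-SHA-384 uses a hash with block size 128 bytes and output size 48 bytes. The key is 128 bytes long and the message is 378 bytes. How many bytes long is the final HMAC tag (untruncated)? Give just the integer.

48

The tag is one SHA-384 digest: 48 bytes.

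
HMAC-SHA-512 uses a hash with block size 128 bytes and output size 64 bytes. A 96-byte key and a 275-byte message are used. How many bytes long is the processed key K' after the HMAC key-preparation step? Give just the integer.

128

Key is 96 ≤ 128 bytes, zero-padded: |K'| = 128.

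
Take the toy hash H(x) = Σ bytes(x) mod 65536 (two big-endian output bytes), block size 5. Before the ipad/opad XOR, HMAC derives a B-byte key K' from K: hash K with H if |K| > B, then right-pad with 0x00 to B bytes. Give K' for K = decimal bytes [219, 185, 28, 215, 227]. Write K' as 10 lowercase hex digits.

dbb91cd7e3

Key decimal bytes [219, 185, 28, 215, 227] = db b9 1c d7 e3 is exactly B = 5 bytes: K' = db b9 1c d7 e3.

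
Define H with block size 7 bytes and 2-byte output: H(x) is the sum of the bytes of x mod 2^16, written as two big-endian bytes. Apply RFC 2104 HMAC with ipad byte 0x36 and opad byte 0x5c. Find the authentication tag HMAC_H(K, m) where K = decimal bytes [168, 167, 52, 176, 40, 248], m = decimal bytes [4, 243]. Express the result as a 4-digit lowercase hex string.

058a

Key decimal bytes [168, 167, 52, 176, 40, 248] = a8 a7 34 b0 28 f8 is 6 bytes ≤ B = 7; zero-pad to 7 bytes: K' = a8 a7 34 b0 28 f8 00.
K' ⊕ ipad = 9e 91 02 86 1e ce 36.  K' ⊕ opad = f4 fb 68 ec 74 a4 5c.
Inner input = (K'⊕ipad) ∥ m = 9e 91 02 86 1e ce 36 ∥ 04 f3.
Inner hash: sum = 158+145+2+134+30+206+54+4+243 = 976 → 03 d0.
Outer input = (K'⊕opad) ∥ inner = f4 fb 68 ec 74 a4 5c ∥ 03 d0.
Outer hash (tag): sum = 244+251+104+236+116+164+92+3+208 = 1418 → 05 8a.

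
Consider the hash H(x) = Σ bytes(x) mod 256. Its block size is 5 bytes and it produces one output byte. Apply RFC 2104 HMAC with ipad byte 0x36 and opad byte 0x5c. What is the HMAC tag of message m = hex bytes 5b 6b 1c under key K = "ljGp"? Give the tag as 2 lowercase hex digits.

Key "ljGp" = 6c 6a 47 70 is 4 bytes ≤ B = 5; zero-pad to 5 bytes: K' = 6c 6a 47 70 00.
K' ⊕ ipad = 5a 5c 71 46 36.  K' ⊕ opad = 30 36 1b 2c 5c.
Inner input = (K'⊕ipad) ∥ m = 5a 5c 71 46 36 ∥ 5b 6b 1c.
Inner hash: sum = 90+92+113+70+54+91+107+28 = 645; mod 256 = 133 → 85.
Outer input = (K'⊕opad) ∥ inner = 30 36 1b 2c 5c ∥ 85.
Outer hash (tag): sum = 48+54+27+44+92+133 = 398; mod 256 = 142 → 8e.

8e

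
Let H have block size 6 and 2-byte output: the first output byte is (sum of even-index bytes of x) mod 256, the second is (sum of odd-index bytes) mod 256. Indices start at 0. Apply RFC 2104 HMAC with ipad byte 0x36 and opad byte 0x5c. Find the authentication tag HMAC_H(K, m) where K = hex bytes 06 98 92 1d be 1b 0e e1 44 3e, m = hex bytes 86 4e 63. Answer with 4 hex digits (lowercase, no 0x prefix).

9ffe

Key hex bytes 06 98 92 1d be 1b 0e e1 44 3e is 10 bytes > B = 6, so hash it first: H(key) = a8 ef, then zero-pad to 6 bytes: K' = a8 ef 00 00 00 00.
K' ⊕ ipad = 9e d9 36 36 36 36.  K' ⊕ opad = f4 b3 5c 5c 5c 5c.
Inner input = (K'⊕ipad) ∥ m = 9e d9 36 36 36 36 ∥ 86 4e 63.
Inner hash: even-index sum = 499 mod 256 = 243; odd-index sum = 403 mod 256 = 147 → f3 93.
Outer input = (K'⊕opad) ∥ inner = f4 b3 5c 5c 5c 5c ∥ f3 93.
Outer hash (tag): even-index sum = 671 mod 256 = 159; odd-index sum = 510 mod 256 = 254 → 9f fe.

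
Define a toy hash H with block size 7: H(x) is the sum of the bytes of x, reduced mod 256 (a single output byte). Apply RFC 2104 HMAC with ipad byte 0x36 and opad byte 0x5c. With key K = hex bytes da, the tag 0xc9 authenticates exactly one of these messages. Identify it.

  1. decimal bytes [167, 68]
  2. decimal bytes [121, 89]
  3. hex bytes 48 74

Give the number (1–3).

1

Key hex bytes da is 1 byte ≤ B = 7; zero-pad to 7 bytes: K' = da 00 00 00 00 00 00.
K' ⊕ ipad = ec 36 36 36 36 36 36; K' ⊕ opad = 86 5c 5c 5c 5c 5c 5c.
m1: inner = H(ec 36 36 36 36 36 36 a7 44) = 1b; tag = H(86 5c 5c 5c 5c 5c 5c 1b) = c9 ← matches
m2: inner = H(ec 36 36 36 36 36 36 79 59) = 02; tag = H(86 5c 5c 5c 5c 5c 5c 02) = b0
m3: inner = H(ec 36 36 36 36 36 36 48 74) = ec; tag = H(86 5c 5c 5c 5c 5c 5c ec) = 9a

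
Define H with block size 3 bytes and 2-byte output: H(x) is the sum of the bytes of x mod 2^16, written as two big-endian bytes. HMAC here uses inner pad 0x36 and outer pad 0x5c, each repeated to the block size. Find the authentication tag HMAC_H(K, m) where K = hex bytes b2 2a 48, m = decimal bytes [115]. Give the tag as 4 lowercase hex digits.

020a

Key hex bytes b2 2a 48 is exactly B = 3 bytes: K' = b2 2a 48.
K' ⊕ ipad = 84 1c 7e.  K' ⊕ opad = ee 76 14.
Inner input = (K'⊕ipad) ∥ m = 84 1c 7e ∥ 73.
Inner hash: sum = 132+28+126+115 = 401 → 01 91.
Outer input = (K'⊕opad) ∥ inner = ee 76 14 ∥ 01 91.
Outer hash (tag): sum = 238+118+20+1+145 = 522 → 02 0a.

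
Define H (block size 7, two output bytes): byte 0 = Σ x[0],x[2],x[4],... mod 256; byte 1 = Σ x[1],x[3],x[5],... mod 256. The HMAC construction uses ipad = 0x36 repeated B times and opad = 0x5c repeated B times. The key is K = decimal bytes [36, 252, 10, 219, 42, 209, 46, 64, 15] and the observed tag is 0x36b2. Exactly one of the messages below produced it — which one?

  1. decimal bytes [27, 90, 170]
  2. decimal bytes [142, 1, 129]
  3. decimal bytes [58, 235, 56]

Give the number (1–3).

2

Key decimal bytes [36, 252, 10, 219, 42, 209, 46, 64, 15] = 24 fc 0a db 2a d1 2e 40 0f is 9 bytes > B = 7, so hash it first: H(key) = 95 e8, then zero-pad to 7 bytes: K' = 95 e8 00 00 00 00 00.
K' ⊕ ipad = a3 de 36 36 36 36 36; K' ⊕ opad = c9 b4 5c 5c 5c 5c 5c.
m1: inner = H(a3 de 36 36 36 36 36 1b 5a aa) = 9f 0f; tag = H(c9 b4 5c 5c 5c 5c 5c 9f 0f) = ec0b
m2: inner = H(a3 de 36 36 36 36 36 8e 01 81) = 46 59; tag = H(c9 b4 5c 5c 5c 5c 5c 46 59) = 36b2 ← matches
m3: inner = H(a3 de 36 36 36 36 36 3a eb 38) = 30 bc; tag = H(c9 b4 5c 5c 5c 5c 5c 30 bc) = 999c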